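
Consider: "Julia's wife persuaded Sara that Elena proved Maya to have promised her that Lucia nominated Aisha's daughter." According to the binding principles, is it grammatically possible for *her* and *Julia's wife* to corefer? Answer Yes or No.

*her* is a pronoun; Principle B requires it to be free in its binding domain — the clause headed by 'promised'.
— Julia's wife: subject of the matrix clause; c-commands the pronoun but lies outside its binding domain — allowed.

Yes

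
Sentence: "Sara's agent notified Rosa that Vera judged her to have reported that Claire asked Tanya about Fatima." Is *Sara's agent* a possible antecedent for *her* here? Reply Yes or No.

*her* is a pronoun; Principle B requires it to be free in its binding domain — the clause headed by 'judged'.
— Sara's agent: subject of the matrix clause; c-commands the pronoun but lies outside its binding domain — allowed.

Yes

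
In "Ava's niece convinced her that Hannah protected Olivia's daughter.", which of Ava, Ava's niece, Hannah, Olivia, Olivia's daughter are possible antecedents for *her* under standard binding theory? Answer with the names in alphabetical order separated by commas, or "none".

Ava

*her* is a pronoun; Principle B requires it to be free in its binding domain — the matrix clause.
— Ava: possessor inside the subject DP of the matrix clause; does not c-command the pronoun — Principle B does not apply; allowed.
— Ava's niece: subject of the matrix clause; c-commands the pronoun within its binding domain — blocked (Principle B).
— Hannah: subject of the clause headed by 'protected'; is c-commanded by the pronoun; coreference would bind this R-expression — blocked (Principle C).
— Olivia: possessor inside the object DP of the clause headed by 'protected'; is c-commanded by the pronoun; coreference would bind this R-expression — blocked (Principle C).
— Olivia's daughter: object of the clause headed by 'protected'; is c-commanded by the pronoun; coreference would bind this R-expression — blocked (Principle C).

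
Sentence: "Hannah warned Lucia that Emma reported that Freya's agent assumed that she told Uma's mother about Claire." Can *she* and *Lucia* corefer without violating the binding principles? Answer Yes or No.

*Lucia* is an R-expression; Principle C requires it to be free (not bound by any c-commanding expression).
— she: subject of the clause headed by 'told'; the pronoun does not c-command the R-expression — coreference allowed.

Yes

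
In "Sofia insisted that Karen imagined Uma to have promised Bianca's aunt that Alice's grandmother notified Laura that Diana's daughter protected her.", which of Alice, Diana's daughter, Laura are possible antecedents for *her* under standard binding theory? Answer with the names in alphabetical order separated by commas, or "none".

*her* is a pronoun; Principle B requires it to be free in its binding domain — the clause headed by 'protected'.
— Alice: possessor inside the subject DP of the clause headed by 'notified'; does not c-command the pronoun — Principle B does not apply; allowed.
— Diana's daughter: subject of the clause headed by 'protected'; c-commands the pronoun within its binding domain — blocked (Principle B).
— Laura: object of the clause headed by 'notified'; c-commands the pronoun but lies outside its binding domain — allowed.

Alice, Laura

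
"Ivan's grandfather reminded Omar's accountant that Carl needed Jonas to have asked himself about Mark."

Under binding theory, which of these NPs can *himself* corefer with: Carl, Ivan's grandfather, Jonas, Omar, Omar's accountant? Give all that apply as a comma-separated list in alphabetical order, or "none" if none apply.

*himself* is a reflexive; Principle A requires it to be bound within its binding domain — the clause headed by 'asked'.
— Carl: subject of the clause headed by 'needed'; c-commands the reflexive but lies outside its binding domain — cannot bind it (Principle A).
— Ivan's grandfather: subject of the matrix clause; c-commands the reflexive but lies outside its binding domain — cannot bind it (Principle A).
— Jonas: subject of the clause headed by 'asked'; c-commands the reflexive within its binding domain — allowed (Principle A).
— Omar: possessor inside the object DP of the matrix clause; does not c-command the reflexive — cannot bind it (Principle A).
— Omar's accountant: object of the matrix clause; c-commands the reflexive but lies outside its binding domain — cannot bind it (Principle A).

Jonas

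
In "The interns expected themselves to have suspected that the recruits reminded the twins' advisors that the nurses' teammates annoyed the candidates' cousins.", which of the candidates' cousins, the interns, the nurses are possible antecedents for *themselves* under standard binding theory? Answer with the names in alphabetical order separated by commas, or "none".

the interns

*themselves* is a reflexive; Principle A requires it to be bound within its binding domain — the matrix clause.
— the candidates' cousins: object of the clause headed by 'annoyed'; does not c-command the reflexive — cannot bind it (Principle A).
— the interns: subject of the matrix clause; c-commands the reflexive within its binding domain — allowed (Principle A).
— the nurses: possessor inside the subject DP of the clause headed by 'annoyed'; does not c-command the reflexive — cannot bind it (Principle A).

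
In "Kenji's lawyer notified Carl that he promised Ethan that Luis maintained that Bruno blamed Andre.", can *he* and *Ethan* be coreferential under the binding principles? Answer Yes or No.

No

*Ethan* is an R-expression; Principle C requires it to be free (not bound by any c-commanding expression).
— he: subject of the clause headed by 'promised'; the pronoun c-commands the R-expression — coreference blocked (Principle C).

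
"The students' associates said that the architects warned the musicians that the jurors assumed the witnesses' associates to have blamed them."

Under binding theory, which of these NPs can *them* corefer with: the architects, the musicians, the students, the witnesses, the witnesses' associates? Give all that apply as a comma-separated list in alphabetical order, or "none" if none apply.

*them* is a pronoun; Principle B requires it to be free in its binding domain — the clause headed by 'blamed'.
— the architects: subject of the clause headed by 'warned'; c-commands the pronoun but lies outside its binding domain — allowed.
— the musicians: object of the clause headed by 'warned'; c-commands the pronoun but lies outside its binding domain — allowed.
— the students: possessor inside the subject DP of the matrix clause; does not c-command the pronoun — Principle B does not apply; allowed.
— the witnesses: possessor inside the subject DP of the clause headed by 'blamed'; does not c-command the pronoun — Principle B does not apply; allowed.
— the witnesses' associates: subject of the clause headed by 'blamed'; c-commands the pronoun within its binding domain — blocked (Principle B).

the architects, the musicians, the students, the witnesses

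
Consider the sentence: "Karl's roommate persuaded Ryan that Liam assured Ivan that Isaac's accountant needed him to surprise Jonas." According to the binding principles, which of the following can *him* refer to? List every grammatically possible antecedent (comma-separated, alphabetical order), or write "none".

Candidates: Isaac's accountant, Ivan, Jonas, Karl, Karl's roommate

*him* is a pronoun; Principle B requires it to be free in its binding domain — the clause headed by 'needed'.
— Isaac's accountant: subject of the clause headed by 'needed'; c-commands the pronoun within its binding domain — blocked (Principle B).
— Ivan: object of the clause headed by 'assured'; c-commands the pronoun but lies outside its binding domain — allowed.
— Jonas: object of the clause headed by 'surprise'; is c-commanded by the pronoun; coreference would bind this R-expression — blocked (Principle C).
— Karl: possessor inside the subject DP of the matrix clause; does not c-command the pronoun — Principle B does not apply; allowed.
— Karl's roommate: subject of the matrix clause; c-commands the pronoun but lies outside its binding domain — allowed.

Ivan, Karl, Karl's roommate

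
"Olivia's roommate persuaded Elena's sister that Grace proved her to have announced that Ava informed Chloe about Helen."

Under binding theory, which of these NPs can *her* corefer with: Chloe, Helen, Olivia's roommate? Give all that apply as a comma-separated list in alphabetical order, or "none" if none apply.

*her* is a pronoun; Principle B requires it to be free in its binding domain — the clause headed by 'proved'.
— Chloe: object of the clause headed by 'informed'; is c-commanded by the pronoun; coreference would bind this R-expression — blocked (Principle C).
— Helen: second object of the clause headed by 'informed'; is c-commanded by the pronoun; coreference would bind this R-expression — blocked (Principle C).
— Olivia's roommate: subject of the matrix clause; c-commands the pronoun but lies outside its binding domain — allowed.

Olivia's roommate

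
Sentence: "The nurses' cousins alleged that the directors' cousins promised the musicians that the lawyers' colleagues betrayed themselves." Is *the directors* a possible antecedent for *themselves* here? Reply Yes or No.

*themselves* is a reflexive; Principle A requires it to be bound within its binding domain — the clause headed by 'betrayed'.
— the directors: possessor inside the subject DP of the clause headed by 'promised'; does not c-command the reflexive — cannot bind it (Principle A).

No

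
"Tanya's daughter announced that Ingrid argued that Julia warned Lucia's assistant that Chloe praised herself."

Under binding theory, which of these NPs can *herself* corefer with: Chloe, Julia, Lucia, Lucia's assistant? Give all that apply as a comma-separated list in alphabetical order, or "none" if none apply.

Chloe

*herself* is a reflexive; Principle A requires it to be bound within its binding domain — the clause headed by 'praised'.
— Chloe: subject of the clause headed by 'praised'; c-commands the reflexive within its binding domain — allowed (Principle A).
— Julia: subject of the clause headed by 'warned'; c-commands the reflexive but lies outside its binding domain — cannot bind it (Principle A).
— Lucia: possessor inside the object DP of the clause headed by 'warned'; does not c-command the reflexive — cannot bind it (Principle A).
— Lucia's assistant: object of the clause headed by 'warned'; c-commands the reflexive but lies outside its binding domain — cannot bind it (Principle A).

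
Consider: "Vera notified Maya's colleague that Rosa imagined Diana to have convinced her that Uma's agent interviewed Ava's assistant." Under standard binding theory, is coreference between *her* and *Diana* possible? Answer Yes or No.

No

*Diana* is an R-expression; Principle C requires it to be free (not bound by any c-commanding expression).
— her: object of the clause headed by 'convinced'; the R-expression locally c-commands the pronoun — coreference blocked (Principle B on the pronoun).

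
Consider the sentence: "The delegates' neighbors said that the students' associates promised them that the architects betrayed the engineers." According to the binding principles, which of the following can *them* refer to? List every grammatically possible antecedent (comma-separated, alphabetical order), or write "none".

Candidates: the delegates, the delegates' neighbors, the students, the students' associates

*them* is a pronoun; Principle B requires it to be free in its binding domain — the clause headed by 'promised'.
— the delegates: possessor inside the subject DP of the matrix clause; does not c-command the pronoun — Principle B does not apply; allowed.
— the delegates' neighbors: subject of the matrix clause; c-commands the pronoun but lies outside its binding domain — allowed.
— the students: possessor inside the subject DP of the clause headed by 'promised'; does not c-command the pronoun — Principle B does not apply; allowed.
— the students' associates: subject of the clause headed by 'promised'; c-commands the pronoun within its binding domain — blocked (Principle B).

the delegates, the delegates' neighbors, the students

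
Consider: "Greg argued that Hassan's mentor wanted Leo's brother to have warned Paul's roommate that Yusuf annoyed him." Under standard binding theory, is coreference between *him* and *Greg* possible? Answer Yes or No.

Yes

*Greg* is an R-expression; Principle C requires it to be free (not bound by any c-commanding expression).
— him: object of the clause headed by 'annoyed'; the pronoun does not c-command the R-expression — coreference allowed.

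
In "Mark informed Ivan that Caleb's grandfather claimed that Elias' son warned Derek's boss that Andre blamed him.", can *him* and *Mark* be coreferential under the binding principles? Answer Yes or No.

*Mark* is an R-expression; Principle C requires it to be free (not bound by any c-commanding expression).
— him: object of the clause headed by 'blamed'; the pronoun does not c-command the R-expression — coreference allowed.

Yes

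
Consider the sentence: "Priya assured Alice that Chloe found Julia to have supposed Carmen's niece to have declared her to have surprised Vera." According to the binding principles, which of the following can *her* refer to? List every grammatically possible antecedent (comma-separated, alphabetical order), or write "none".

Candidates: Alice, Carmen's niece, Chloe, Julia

*her* is a pronoun; Principle B requires it to be free in its binding domain — the clause headed by 'declared'.
— Alice: object of the matrix clause; c-commands the pronoun but lies outside its binding domain — allowed.
— Carmen's niece: subject of the clause headed by 'declared'; c-commands the pronoun within its binding domain — blocked (Principle B).
— Chloe: subject of the clause headed by 'found'; c-commands the pronoun but lies outside its binding domain — allowed.
— Julia: subject of the clause headed by 'supposed'; c-commands the pronoun but lies outside its binding domain — allowed.

Alice, Chloe, Julia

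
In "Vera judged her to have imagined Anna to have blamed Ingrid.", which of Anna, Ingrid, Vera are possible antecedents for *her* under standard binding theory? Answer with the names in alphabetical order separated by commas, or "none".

none

*her* is a pronoun; Principle B requires it to be free in its binding domain — the matrix clause.
— Anna: subject of the clause headed by 'blamed'; is c-commanded by the pronoun; coreference would bind this R-expression — blocked (Principle C).
— Ingrid: object of the clause headed by 'blamed'; is c-commanded by the pronoun; coreference would bind this R-expression — blocked (Principle C).
— Vera: subject of the matrix clause; c-commands the pronoun within its binding domain — blocked (Principle B).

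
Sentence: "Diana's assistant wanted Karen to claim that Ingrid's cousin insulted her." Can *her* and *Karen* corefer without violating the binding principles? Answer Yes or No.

Yes

*Karen* is an R-expression; Principle C requires it to be free (not bound by any c-commanding expression).
— her: object of the clause headed by 'insulted'; the pronoun does not c-command the R-expression — coreference allowed.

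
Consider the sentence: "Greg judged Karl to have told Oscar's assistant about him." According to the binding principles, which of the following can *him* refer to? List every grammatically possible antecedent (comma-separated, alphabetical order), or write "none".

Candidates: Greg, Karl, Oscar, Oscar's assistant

Greg, Oscar

*him* is a pronoun; Principle B requires it to be free in its binding domain — the clause headed by 'told'.
— Greg: subject of the matrix clause; c-commands the pronoun but lies outside its binding domain — allowed.
— Karl: subject of the clause headed by 'told'; c-commands the pronoun within its binding domain — blocked (Principle B).
— Oscar: possessor inside the object DP of the clause headed by 'told'; does not c-command the pronoun — Principle B does not apply; allowed.
— Oscar's assistant: object of the clause headed by 'told'; c-commands the pronoun within its binding domain — blocked (Principle B).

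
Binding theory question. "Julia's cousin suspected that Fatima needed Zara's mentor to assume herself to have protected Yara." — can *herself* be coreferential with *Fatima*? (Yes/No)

*herself* is a reflexive; Principle A requires it to be bound within its binding domain — the clause headed by 'assume'.
— Fatima: subject of the clause headed by 'needed'; c-commands the reflexive but lies outside its binding domain — cannot bind it (Principle A).

No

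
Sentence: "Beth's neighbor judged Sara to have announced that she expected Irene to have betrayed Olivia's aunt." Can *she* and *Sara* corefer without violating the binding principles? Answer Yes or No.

*Sara* is an R-expression; Principle C requires it to be free (not bound by any c-commanding expression).
— she: subject of the clause headed by 'expected'; the pronoun does not c-command the R-expression — coreference allowed.

Yes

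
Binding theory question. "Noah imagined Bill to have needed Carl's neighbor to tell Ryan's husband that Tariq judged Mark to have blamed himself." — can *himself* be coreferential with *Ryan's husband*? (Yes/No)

No

*himself* is a reflexive; Principle A requires it to be bound within its binding domain — the clause headed by 'blamed'.
— Ryan's husband: object of the clause headed by 'tell'; c-commands the reflexive but lies outside its binding domain — cannot bind it (Principle A).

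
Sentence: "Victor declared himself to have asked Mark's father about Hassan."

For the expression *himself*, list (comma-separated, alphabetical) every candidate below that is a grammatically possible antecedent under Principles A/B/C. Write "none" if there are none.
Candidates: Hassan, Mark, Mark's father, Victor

Victor

*himself* is a reflexive; Principle A requires it to be bound within its binding domain — the matrix clause.
— Hassan: second object of the clause headed by 'asked'; does not c-command the reflexive — cannot bind it (Principle A).
— Mark: possessor inside the object DP of the clause headed by 'asked'; does not c-command the reflexive — cannot bind it (Principle A).
— Mark's father: object of the clause headed by 'asked'; does not c-command the reflexive — cannot bind it (Principle A).
— Victor: subject of the matrix clause; c-commands the reflexive within its binding domain — allowed (Principle A).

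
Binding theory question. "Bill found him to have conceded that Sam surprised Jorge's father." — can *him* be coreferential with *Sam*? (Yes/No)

*him* is a pronoun; Principle B requires it to be free in its binding domain — the matrix clause.
— Sam: subject of the clause headed by 'surprised'; is c-commanded by the pronoun; coreference would bind this R-expression — blocked (Principle C).

No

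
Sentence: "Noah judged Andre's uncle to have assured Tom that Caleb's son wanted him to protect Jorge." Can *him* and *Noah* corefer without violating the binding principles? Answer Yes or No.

Yes

*Noah* is an R-expression; Principle C requires it to be free (not bound by any c-commanding expression).
— him: subject of the clause headed by 'protect'; the pronoun does not c-command the R-expression — coreference allowed.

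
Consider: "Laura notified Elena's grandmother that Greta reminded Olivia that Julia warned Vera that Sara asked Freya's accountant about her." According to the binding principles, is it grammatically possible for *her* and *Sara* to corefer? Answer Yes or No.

*her* is a pronoun; Principle B requires it to be free in its binding domain — the clause headed by 'asked'.
— Sara: subject of the clause headed by 'asked'; c-commands the pronoun within its binding domain — blocked (Principle B).

No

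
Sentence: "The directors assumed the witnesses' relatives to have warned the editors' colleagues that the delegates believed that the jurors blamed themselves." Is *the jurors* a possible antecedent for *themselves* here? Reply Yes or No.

Yes

*themselves* is a reflexive; Principle A requires it to be bound within its binding domain — the clause headed by 'blamed'.
— the jurors: subject of the clause headed by 'blamed'; c-commands the reflexive within its binding domain — allowed (Principle A).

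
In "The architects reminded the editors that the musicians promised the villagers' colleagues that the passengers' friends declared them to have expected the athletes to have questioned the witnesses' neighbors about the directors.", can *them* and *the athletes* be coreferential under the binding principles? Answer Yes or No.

*the athletes* is an R-expression; Principle C requires it to be free (not bound by any c-commanding expression).
— them: subject of the clause headed by 'expected'; the pronoun c-commands the R-expression — coreference blocked (Principle C).

No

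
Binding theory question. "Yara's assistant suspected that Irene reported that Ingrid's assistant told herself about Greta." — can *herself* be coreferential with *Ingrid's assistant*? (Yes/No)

Yes

*herself* is a reflexive; Principle A requires it to be bound within its binding domain — the clause headed by 'told'.
— Ingrid's assistant: subject of the clause headed by 'told'; c-commands the reflexive within its binding domain — allowed (Principle A).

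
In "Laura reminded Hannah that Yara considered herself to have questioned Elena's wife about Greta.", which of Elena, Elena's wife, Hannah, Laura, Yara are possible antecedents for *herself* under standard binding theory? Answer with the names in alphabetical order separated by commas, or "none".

Yara

*herself* is a reflexive; Principle A requires it to be bound within its binding domain — the clause headed by 'considered'.
— Elena: possessor inside the object DP of the clause headed by 'questioned'; does not c-command the reflexive — cannot bind it (Principle A).
— Elena's wife: object of the clause headed by 'questioned'; does not c-command the reflexive — cannot bind it (Principle A).
— Hannah: object of the matrix clause; c-commands the reflexive but lies outside its binding domain — cannot bind it (Principle A).
— Laura: subject of the matrix clause; c-commands the reflexive but lies outside its binding domain — cannot bind it (Principle A).
— Yara: subject of the clause headed by 'considered'; c-commands the reflexive within its binding domain — allowed (Principle A).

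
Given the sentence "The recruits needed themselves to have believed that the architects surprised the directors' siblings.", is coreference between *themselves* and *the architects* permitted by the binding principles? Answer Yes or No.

No

*themselves* is a reflexive; Principle A requires it to be bound within its binding domain — the matrix clause.
— the architects: subject of the clause headed by 'surprised'; does not c-command the reflexive — cannot bind it (Principle A).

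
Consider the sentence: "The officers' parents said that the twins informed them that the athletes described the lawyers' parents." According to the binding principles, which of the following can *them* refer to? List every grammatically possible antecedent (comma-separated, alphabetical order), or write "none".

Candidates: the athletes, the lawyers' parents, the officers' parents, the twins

the officers' parents

*them* is a pronoun; Principle B requires it to be free in its binding domain — the clause headed by 'informed'.
— the athletes: subject of the clause headed by 'described'; is c-commanded by the pronoun; coreference would bind this R-expression — blocked (Principle C).
— the lawyers' parents: object of the clause headed by 'described'; is c-commanded by the pronoun; coreference would bind this R-expression — blocked (Principle C).
— the officers' parents: subject of the matrix clause; c-commands the pronoun but lies outside its binding domain — allowed.
— the twins: subject of the clause headed by 'informed'; c-commands the pronoun within its binding domain — blocked (Principle B).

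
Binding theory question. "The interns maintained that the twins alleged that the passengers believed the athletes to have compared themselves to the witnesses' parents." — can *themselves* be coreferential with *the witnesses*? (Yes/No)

*themselves* is a reflexive; Principle A requires it to be bound within its binding domain — the clause headed by 'compared'.
— the witnesses: possessor inside the second object DP of the clause headed by 'compared'; does not c-command the reflexive — cannot bind it (Principle A).

No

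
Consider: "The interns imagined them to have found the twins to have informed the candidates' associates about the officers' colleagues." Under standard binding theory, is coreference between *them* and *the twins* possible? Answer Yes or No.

*the twins* is an R-expression; Principle C requires it to be free (not bound by any c-commanding expression).
— them: subject of the clause headed by 'found'; the pronoun c-commands the R-expression — coreference blocked (Principle C).

No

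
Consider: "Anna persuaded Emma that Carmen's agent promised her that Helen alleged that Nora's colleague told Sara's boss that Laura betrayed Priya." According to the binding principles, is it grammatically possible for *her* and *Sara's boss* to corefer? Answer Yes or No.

No

*her* is a pronoun; Principle B requires it to be free in its binding domain — the clause headed by 'promised'.
— Sara's boss: object of the clause headed by 'told'; is c-commanded by the pronoun; coreference would bind this R-expression — blocked (Principle C).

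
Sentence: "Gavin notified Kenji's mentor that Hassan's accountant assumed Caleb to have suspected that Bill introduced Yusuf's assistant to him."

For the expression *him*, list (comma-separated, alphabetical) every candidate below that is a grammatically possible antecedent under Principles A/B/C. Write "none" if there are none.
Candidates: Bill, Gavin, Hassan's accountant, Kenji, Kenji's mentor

*him* is a pronoun; Principle B requires it to be free in its binding domain — the clause headed by 'introduced'.
— Bill: subject of the clause headed by 'introduced'; c-commands the pronoun within its binding domain — blocked (Principle B).
— Gavin: subject of the matrix clause; c-commands the pronoun but lies outside its binding domain — allowed.
— Hassan's accountant: subject of the clause headed by 'assumed'; c-commands the pronoun but lies outside its binding domain — allowed.
— Kenji: possessor inside the object DP of the matrix clause; does not c-command the pronoun — Principle B does not apply; allowed.
— Kenji's mentor: object of the matrix clause; c-commands the pronoun but lies outside its binding domain — allowed.

Gavin, Hassan's accountant, Kenji, Kenji's mentor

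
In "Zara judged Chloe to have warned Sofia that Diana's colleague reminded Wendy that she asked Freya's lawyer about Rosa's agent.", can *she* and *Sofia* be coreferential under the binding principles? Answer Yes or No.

*Sofia* is an R-expression; Principle C requires it to be free (not bound by any c-commanding expression).
— she: subject of the clause headed by 'asked'; the pronoun does not c-command the R-expression — coreference allowed.

Yes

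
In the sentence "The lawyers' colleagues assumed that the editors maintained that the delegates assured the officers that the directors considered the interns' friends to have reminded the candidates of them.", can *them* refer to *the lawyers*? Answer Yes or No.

*them* is a pronoun; Principle B requires it to be free in its binding domain — the clause headed by 'reminded'.
— the lawyers: possessor inside the subject DP of the matrix clause; does not c-command the pronoun — Principle B does not apply; allowed.

Yes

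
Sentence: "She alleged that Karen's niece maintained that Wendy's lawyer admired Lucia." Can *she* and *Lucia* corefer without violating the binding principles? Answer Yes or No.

*Lucia* is an R-expression; Principle C requires it to be free (not bound by any c-commanding expression).
— she: subject of the matrix clause; the pronoun c-commands the R-expression — coreference blocked (Principle C).

No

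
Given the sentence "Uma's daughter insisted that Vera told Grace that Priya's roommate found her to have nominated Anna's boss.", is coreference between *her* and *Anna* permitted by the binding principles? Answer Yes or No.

*her* is a pronoun; Principle B requires it to be free in its binding domain — the clause headed by 'found'.
— Anna: possessor inside the object DP of the clause headed by 'nominated'; is c-commanded by the pronoun; coreference would bind this R-expression — blocked (Principle C).

No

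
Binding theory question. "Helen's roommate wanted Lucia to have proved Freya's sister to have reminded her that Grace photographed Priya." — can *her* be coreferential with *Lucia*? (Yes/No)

Yes

*her* is a pronoun; Principle B requires it to be free in its binding domain — the clause headed by 'reminded'.
— Lucia: subject of the clause headed by 'proved'; c-commands the pronoun but lies outside its binding domain — allowed.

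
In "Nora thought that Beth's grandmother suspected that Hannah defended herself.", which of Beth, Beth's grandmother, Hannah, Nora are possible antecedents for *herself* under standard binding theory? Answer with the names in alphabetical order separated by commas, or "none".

*herself* is a reflexive; Principle A requires it to be bound within its binding domain — the clause headed by 'defended'.
— Beth: possessor inside the subject DP of the clause headed by 'suspected'; does not c-command the reflexive — cannot bind it (Principle A).
— Beth's grandmother: subject of the clause headed by 'suspected'; c-commands the reflexive but lies outside its binding domain — cannot bind it (Principle A).
— Hannah: subject of the clause headed by 'defended'; c-commands the reflexive within its binding domain — allowed (Principle A).
— Nora: subject of the matrix clause; c-commands the reflexive but lies outside its binding domain — cannot bind it (Principle A).

Hannah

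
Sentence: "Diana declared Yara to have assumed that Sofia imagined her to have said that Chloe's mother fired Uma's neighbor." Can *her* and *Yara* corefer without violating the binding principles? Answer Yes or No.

Yes

*Yara* is an R-expression; Principle C requires it to be free (not bound by any c-commanding expression).
— her: subject of the clause headed by 'said'; the pronoun does not c-command the R-expression — coreference allowed.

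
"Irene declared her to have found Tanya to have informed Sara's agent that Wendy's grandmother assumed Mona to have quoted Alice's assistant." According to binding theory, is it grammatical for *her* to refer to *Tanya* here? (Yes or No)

No

*Tanya* is an R-expression; Principle C requires it to be free (not bound by any c-commanding expression).
— her: subject of the clause headed by 'found'; the pronoun c-commands the R-expression — coreference blocked (Principle C).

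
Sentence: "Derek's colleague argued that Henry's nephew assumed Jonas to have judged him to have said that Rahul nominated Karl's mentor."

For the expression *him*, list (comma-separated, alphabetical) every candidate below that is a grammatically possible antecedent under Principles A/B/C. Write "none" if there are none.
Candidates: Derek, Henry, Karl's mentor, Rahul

Derek, Henry

*him* is a pronoun; Principle B requires it to be free in its binding domain — the clause headed by 'judged'.
— Derek: possessor inside the subject DP of the matrix clause; does not c-command the pronoun — Principle B does not apply; allowed.
— Henry: possessor inside the subject DP of the clause headed by 'assumed'; does not c-command the pronoun — Principle B does not apply; allowed.
— Karl's mentor: object of the clause headed by 'nominated'; is c-commanded by the pronoun; coreference would bind this R-expression — blocked (Principle C).
— Rahul: subject of the clause headed by 'nominated'; is c-commanded by the pronoun; coreference would bind this R-expression — blocked (Principle C).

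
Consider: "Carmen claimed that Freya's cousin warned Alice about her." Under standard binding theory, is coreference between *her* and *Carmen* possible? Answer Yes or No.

*Carmen* is an R-expression; Principle C requires it to be free (not bound by any c-commanding expression).
— her: second object of the clause headed by 'warned'; the pronoun does not c-command the R-expression — coreference allowed.

Yes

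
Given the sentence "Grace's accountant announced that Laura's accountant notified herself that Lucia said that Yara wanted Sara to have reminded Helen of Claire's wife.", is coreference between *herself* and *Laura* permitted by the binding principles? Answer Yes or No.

*herself* is a reflexive; Principle A requires it to be bound within its binding domain — the clause headed by 'notified'.
— Laura: possessor inside the subject DP of the clause headed by 'notified'; does not c-command the reflexive — cannot bind it (Principle A).

No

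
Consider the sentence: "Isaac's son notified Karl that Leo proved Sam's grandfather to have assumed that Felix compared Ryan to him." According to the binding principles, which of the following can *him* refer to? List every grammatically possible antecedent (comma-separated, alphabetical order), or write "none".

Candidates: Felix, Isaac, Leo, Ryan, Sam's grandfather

Isaac, Leo, Sam's grandfather

*him* is a pronoun; Principle B requires it to be free in its binding domain — the clause headed by 'compared'.
— Felix: subject of the clause headed by 'compared'; c-commands the pronoun within its binding domain — blocked (Principle B).
— Isaac: possessor inside the subject DP of the matrix clause; does not c-command the pronoun — Principle B does not apply; allowed.
— Leo: subject of the clause headed by 'proved'; c-commands the pronoun but lies outside its binding domain — allowed.
— Ryan: object of the clause headed by 'compared'; c-commands the pronoun within its binding domain — blocked (Principle B).
— Sam's grandfather: subject of the clause headed by 'assumed'; c-commands the pronoun but lies outside its binding domain — allowed.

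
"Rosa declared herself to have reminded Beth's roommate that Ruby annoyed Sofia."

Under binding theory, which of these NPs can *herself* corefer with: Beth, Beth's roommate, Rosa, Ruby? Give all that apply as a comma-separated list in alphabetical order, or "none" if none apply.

*herself* is a reflexive; Principle A requires it to be bound within its binding domain — the matrix clause.
— Beth: possessor inside the object DP of the clause headed by 'reminded'; does not c-command the reflexive — cannot bind it (Principle A).
— Beth's roommate: object of the clause headed by 'reminded'; does not c-command the reflexive — cannot bind it (Principle A).
— Rosa: subject of the matrix clause; c-commands the reflexive within its binding domain — allowed (Principle A).
— Ruby: subject of the clause headed by 'annoyed'; does not c-command the reflexive — cannot bind it (Principle A).

Rosa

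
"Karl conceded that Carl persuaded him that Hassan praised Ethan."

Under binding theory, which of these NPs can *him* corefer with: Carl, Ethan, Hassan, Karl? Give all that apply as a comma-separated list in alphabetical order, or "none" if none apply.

Karl

*him* is a pronoun; Principle B requires it to be free in its binding domain — the clause headed by 'persuaded'.
— Carl: subject of the clause headed by 'persuaded'; c-commands the pronoun within its binding domain — blocked (Principle B).
— Ethan: object of the clause headed by 'praised'; is c-commanded by the pronoun; coreference would bind this R-expression — blocked (Principle C).
— Hassan: subject of the clause headed by 'praised'; is c-commanded by the pronoun; coreference would bind this R-expression — blocked (Principle C).
— Karl: subject of the matrix clause; c-commands the pronoun but lies outside its binding domain — allowed.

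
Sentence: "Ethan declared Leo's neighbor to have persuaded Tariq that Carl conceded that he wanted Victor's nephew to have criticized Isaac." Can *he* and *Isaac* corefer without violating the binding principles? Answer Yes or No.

*Isaac* is an R-expression; Principle C requires it to be free (not bound by any c-commanding expression).
— he: subject of the clause headed by 'wanted'; the pronoun c-commands the R-expression — coreference blocked (Principle C).

No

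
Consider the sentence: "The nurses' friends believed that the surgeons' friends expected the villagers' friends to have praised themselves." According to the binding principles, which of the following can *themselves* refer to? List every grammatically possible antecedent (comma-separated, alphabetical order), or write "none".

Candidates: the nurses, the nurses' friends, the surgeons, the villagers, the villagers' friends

*themselves* is a reflexive; Principle A requires it to be bound within its binding domain — the clause headed by 'praised'.
— the nurses: possessor inside the subject DP of the matrix clause; does not c-command the reflexive — cannot bind it (Principle A).
— the nurses' friends: subject of the matrix clause; c-commands the reflexive but lies outside its binding domain — cannot bind it (Principle A).
— the surgeons: possessor inside the subject DP of the clause headed by 'expected'; does not c-command the reflexive — cannot bind it (Principle A).
— the villagers: possessor inside the subject DP of the clause headed by 'praised'; does not c-command the reflexive — cannot bind it (Principle A).
— the villagers' friends: subject of the clause headed by 'praised'; c-commands the reflexive within its binding domain — allowed (Principle A).

the villagers' friends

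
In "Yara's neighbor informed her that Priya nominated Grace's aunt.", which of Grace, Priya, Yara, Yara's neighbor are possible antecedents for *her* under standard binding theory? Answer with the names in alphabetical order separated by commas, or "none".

Yara

*her* is a pronoun; Principle B requires it to be free in its binding domain — the matrix clause.
— Grace: possessor inside the object DP of the clause headed by 'nominated'; is c-commanded by the pronoun; coreference would bind this R-expression — blocked (Principle C).
— Priya: subject of the clause headed by 'nominated'; is c-commanded by the pronoun; coreference would bind this R-expression — blocked (Principle C).
— Yara: possessor inside the subject DP of the matrix clause; does not c-command the pronoun — Principle B does not apply; allowed.
— Yara's neighbor: subject of the matrix clause; c-commands the pronoun within its binding domain — blocked (Principle B).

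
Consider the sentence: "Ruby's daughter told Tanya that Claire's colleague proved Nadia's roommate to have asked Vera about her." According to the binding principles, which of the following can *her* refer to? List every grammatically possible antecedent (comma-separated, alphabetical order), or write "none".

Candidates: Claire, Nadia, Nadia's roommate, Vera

*her* is a pronoun; Principle B requires it to be free in its binding domain — the clause headed by 'asked'.
— Claire: possessor inside the subject DP of the clause headed by 'proved'; does not c-command the pronoun — Principle B does not apply; allowed.
— Nadia: possessor inside the subject DP of the clause headed by 'asked'; does not c-command the pronoun — Principle B does not apply; allowed.
— Nadia's roommate: subject of the clause headed by 'asked'; c-commands the pronoun within its binding domain — blocked (Principle B).
— Vera: object of the clause headed by 'asked'; c-commands the pronoun within its binding domain — blocked (Principle B).

Claire, Nadia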